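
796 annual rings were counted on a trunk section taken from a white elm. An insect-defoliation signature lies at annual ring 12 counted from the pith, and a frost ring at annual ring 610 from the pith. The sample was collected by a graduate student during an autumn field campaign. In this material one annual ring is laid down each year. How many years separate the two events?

Separation: 610 − 12 = 598 annual rings.
That is 598 years at one annual ring per year.

598 yr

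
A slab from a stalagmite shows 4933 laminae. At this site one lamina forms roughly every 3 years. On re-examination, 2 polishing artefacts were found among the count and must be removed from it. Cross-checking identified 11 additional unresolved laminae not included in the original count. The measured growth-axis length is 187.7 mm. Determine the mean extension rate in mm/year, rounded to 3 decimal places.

0.013 mm/year

Correcting the raw count gives 4933 − 2 + 11 = 4942 true laminae.
4942 laminae at 3 years each span 4942 × 3 = 14826 years.
Extension rate ≈ 187.7 / 14826 = 0.013 mm/year.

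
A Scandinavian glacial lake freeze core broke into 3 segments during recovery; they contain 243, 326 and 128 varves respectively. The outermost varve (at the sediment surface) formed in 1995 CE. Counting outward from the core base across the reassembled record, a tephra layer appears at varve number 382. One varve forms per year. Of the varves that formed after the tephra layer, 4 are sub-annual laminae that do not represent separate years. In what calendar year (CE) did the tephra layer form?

Total varves = 243 + 326 + 128 = 697.
697 − 382 = 315 varves lie beyond the tephra layer toward the sediment surface.
Removing the 4 false varves leaves 315 − 4 = 311 true varves beyond the tephra layer.
1995 − 311 = 1684 CE.

1684 CE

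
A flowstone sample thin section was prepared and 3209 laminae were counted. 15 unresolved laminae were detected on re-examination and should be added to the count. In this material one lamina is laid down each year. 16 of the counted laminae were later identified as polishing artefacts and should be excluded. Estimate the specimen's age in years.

3208 yr

Correcting the raw count gives 3209 − 16 + 15 = 3208 true laminae.
With a one-to-one lamina periodicity this is 3208 years.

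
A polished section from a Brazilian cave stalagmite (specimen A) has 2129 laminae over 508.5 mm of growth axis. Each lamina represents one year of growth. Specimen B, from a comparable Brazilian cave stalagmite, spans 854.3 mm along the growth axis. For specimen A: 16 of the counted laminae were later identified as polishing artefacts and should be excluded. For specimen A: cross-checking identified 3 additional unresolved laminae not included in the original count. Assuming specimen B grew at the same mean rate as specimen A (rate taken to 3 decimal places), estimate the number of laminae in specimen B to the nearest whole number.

3560 laminae

Specimen A: correcting the raw count gives 2129 − 16 + 3 = 2116 true laminae.
A: 508.5 mm over 2116 years gives 508.5 / 2116 ≈ 0.240 mm per year.
B spans 854.3 / 0.240 = 3559.58 years ≈ 3560 laminae.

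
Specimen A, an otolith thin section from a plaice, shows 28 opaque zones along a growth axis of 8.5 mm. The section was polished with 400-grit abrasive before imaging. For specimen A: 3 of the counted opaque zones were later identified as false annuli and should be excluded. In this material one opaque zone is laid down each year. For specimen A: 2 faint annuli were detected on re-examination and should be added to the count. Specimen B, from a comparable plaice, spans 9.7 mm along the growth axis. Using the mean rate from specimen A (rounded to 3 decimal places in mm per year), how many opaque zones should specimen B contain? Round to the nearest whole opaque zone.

31 opaque zones

Specimen A: after corrections the count is 28 − 3 + 2 = 27 opaque zones.
A: Mean rate = 8.5 mm / 27 years ≈ 0.315 mm/yr.
Specimen B: 9.7 mm / 0.315 mm per year = 30.79 years ≈ 31 opaque zones.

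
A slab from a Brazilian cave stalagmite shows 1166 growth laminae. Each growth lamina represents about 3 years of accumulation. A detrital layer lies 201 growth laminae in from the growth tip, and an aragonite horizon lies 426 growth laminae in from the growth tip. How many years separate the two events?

426 − 201 = 225 growth laminae lie between the two events.
Multiplying by 3 years per growth lamina: 225 × 3 = 675 years.

675 years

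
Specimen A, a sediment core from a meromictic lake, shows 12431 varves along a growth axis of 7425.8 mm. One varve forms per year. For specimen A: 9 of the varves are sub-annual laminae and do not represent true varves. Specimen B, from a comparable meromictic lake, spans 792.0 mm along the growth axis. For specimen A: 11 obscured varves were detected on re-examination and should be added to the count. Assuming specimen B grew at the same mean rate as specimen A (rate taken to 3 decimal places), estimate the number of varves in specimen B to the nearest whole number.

Specimen A: true varve count = 12431 − 9 + 11 = 12433.
A: 7425.8 mm over 12433 years gives 7425.8 / 12433 ≈ 0.597 mm/yr.
For B, 792.0 / 0.597 = 1326.63 years ≈ 1327 varves.

1327 varves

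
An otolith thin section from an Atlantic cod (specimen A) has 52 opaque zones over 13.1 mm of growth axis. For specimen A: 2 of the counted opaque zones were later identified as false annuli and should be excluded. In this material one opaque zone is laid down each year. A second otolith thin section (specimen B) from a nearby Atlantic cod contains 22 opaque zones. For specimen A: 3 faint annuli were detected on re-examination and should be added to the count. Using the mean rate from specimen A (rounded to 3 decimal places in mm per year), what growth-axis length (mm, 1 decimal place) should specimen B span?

5.4 mm

Specimen A: after corrections the count is 52 − 2 + 3 = 53 opaque zones.
A: Mean rate = 13.1 mm / 53 years ≈ 0.247 mm/yr.
Length of B = 0.247 × 22 = 5.4 mm.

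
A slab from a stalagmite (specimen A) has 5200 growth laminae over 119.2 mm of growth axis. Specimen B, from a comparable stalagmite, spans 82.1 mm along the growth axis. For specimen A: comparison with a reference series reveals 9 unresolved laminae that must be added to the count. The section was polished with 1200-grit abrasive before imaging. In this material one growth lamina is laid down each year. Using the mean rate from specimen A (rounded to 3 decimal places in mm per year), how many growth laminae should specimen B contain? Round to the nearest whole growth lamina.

3570 growth laminae

Specimen A: true growth lamina count = 5200 + 9 = 5209.
A: 119.2 mm over 5209 years gives 119.2 / 5209 ≈ 0.023 mm per year.
Specimen B: 82.1 mm / 0.023 mm per year = 3569.57 years ≈ 3570 growth laminae.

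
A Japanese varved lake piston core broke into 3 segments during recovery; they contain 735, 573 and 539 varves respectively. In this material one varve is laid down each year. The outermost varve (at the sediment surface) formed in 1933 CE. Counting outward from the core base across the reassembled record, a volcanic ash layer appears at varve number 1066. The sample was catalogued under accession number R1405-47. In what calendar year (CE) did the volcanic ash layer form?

Total varves = 735 + 573 + 539 = 1847.
Between varve 1066 and the sediment surface there are 1847 − 1066 = 781 varves.
1933 − 781 = 1152 CE.

1152 CE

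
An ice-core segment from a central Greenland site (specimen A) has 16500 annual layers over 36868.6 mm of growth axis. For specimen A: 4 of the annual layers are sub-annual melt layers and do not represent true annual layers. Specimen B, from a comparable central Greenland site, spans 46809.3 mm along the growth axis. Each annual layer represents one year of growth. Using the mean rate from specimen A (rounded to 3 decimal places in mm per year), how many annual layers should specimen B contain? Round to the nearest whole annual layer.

20944 annual layers

Specimen A: correcting the raw count gives 16500 − 4 = 16496 true annual layers.
A: 36868.6 mm over 16496 years gives 36868.6 / 16496 ≈ 2.235 mm per year.
For B, 46809.3 / 2.235 = 20943.76 years ≈ 20944 annual layers.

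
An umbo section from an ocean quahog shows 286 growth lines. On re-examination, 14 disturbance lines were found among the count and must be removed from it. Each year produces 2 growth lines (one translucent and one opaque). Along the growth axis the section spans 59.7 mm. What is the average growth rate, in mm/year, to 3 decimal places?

0.439 mm/year

Correcting the raw count gives 286 − 14 = 272 true growth lines.
272 growth lines at 2 per year is 272 / 2 = 136 years.
Mean rate = 59.7 mm / 136 years ≈ 0.439 mm/year.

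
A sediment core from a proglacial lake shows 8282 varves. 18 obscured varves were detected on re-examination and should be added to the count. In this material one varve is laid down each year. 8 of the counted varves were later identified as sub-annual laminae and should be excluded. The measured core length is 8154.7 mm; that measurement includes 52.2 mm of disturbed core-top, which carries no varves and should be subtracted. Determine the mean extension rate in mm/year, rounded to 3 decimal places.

0.977 mm/year

Adjusted count: 8282 − 8 + 18 = 8292 varves.
The growth record spans 8154.7 − 52.2 = 8102.5 mm.
Extension rate ≈ 8102.5 / 8292 = 0.977 mm/year.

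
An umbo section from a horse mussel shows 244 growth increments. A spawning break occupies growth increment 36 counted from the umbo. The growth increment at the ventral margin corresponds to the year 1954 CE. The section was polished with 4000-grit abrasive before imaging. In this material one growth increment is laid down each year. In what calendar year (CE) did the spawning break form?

244 − 36 = 208 growth increments lie beyond the spawning break toward the ventral margin.
1954 − 208 = 1746 CE.

1746 CE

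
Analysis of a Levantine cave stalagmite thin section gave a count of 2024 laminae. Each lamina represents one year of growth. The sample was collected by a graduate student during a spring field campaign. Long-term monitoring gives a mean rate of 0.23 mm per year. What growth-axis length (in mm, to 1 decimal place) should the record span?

465.5 mm

2024 years of growth are recorded.
Predicted length = 0.23 mm/year × 2024 years = 465.5 mm.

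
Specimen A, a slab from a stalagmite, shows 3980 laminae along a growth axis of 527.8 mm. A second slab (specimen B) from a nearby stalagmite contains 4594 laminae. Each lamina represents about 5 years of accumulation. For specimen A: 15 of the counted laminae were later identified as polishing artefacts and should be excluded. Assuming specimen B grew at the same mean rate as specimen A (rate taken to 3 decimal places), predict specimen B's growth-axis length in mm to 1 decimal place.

Specimen A: after corrections the count is 3980 − 15 = 3965 laminae.
Specimen A: at 5 years per lamina, 3965 × 5 = 19825 years.
A: 527.8 mm over 19825 years gives 527.8 / 19825 ≈ 0.027 mm/yr.
Specimen B: 4594 laminae at 5 years each span 4594 × 5 = 22970 years. Length of B = 0.027 × 22970 = 620.2 mm.

620.2 mm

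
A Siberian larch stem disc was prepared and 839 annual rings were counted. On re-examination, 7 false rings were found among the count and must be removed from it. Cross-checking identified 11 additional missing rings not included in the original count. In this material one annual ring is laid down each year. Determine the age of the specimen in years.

Correcting the raw count gives 839 − 7 + 11 = 843 true annual rings.
With a one-to-one annual ring periodicity this is 843 years.

843 yr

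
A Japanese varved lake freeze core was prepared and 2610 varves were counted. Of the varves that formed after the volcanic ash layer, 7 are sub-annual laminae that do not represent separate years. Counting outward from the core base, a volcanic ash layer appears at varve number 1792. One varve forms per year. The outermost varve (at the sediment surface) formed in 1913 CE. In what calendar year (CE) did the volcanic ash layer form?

1102 CE

Between varve 1792 and the sediment surface there are 2610 − 1792 = 818 varves.
Excluding 7 false varves: 818 − 7 = 811.
Counting back 811 years from 1913 CE places the volcanic ash layer in 1913 − 811 = 1102 CE.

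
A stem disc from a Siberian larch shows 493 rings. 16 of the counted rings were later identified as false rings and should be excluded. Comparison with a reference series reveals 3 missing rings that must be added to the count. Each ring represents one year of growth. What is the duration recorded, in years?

Correcting the raw count gives 493 − 16 + 3 = 480 true rings.
One ring per year makes the duration 480 years.

480 yr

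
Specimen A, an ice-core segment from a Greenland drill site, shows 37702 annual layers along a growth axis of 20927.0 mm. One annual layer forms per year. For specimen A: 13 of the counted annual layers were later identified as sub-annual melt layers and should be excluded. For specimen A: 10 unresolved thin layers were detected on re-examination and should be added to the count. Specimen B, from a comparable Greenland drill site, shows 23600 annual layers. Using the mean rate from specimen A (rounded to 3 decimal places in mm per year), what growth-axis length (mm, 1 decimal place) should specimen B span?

Specimen A: after corrections the count is 37702 − 13 + 10 = 37699 annual layers.
A: Extension rate ≈ 20927.0 / 37699 = 0.555 mm/yr.
For B, 0.555 mm/year × 23600 years = 13098.0 mm.

13098.0 mm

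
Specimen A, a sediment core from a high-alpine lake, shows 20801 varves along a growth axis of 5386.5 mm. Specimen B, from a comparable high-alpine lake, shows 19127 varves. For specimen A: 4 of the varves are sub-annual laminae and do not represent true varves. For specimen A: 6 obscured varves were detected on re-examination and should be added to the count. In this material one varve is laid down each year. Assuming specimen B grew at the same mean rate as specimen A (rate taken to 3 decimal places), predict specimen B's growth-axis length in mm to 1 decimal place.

4953.9 mm

Specimen A: adjusted count: 20801 − 4 + 6 = 20803 varves.
A: 5386.5 mm over 20803 years gives 5386.5 / 20803 ≈ 0.259 mm/yr.
For B, 0.259 mm/year × 19127 years = 4953.9 mm.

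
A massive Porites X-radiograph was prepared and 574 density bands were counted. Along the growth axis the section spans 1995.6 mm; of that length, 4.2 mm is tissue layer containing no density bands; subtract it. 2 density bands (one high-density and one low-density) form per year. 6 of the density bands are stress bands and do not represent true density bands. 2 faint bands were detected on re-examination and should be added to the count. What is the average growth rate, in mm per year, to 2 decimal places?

6.99 mm per year

After corrections the count is 574 − 6 + 2 = 570 density bands.
Dividing by 2 density bands per year: 570 / 2 = 285 years.
Net length = 1995.6 − 4.2 = 1991.4 mm.
Extension rate ≈ 1991.4 / 285 = 6.99 mm per year.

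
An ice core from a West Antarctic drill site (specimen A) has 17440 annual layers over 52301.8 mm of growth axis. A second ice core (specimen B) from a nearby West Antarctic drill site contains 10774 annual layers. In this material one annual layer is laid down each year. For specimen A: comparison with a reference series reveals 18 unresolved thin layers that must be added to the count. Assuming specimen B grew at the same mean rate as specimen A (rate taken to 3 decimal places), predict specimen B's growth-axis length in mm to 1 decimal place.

32278.9 mm

Specimen A: correcting the raw count gives 17440 + 18 = 17458 true annual layers.
A: Mean rate = 52301.8 mm / 17458 years ≈ 2.996 mm/year.
B's length ≈ 2.996 × 10774 = 32278.9 mm.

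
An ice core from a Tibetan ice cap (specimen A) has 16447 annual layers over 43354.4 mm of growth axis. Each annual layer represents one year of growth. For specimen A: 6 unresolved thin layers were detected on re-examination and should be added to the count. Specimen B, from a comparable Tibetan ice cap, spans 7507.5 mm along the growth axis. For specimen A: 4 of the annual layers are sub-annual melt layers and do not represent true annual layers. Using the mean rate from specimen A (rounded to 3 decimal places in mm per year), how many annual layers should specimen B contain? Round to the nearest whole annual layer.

Specimen A: after corrections the count is 16447 − 4 + 6 = 16449 annual layers.
A: Extension rate ≈ 43354.4 / 16449 = 2.636 mm per year.
B spans 7507.5 / 2.636 = 2848.07 years ≈ 2848 annual layers.

2848 annual layers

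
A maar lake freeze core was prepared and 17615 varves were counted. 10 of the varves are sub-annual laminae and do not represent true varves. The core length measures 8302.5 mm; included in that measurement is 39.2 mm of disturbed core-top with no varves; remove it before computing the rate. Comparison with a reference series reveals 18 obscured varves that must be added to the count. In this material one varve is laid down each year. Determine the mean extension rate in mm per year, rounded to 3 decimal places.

0.469 mm per year

True varve count = 17615 − 10 + 18 = 17623.
Removing the 39.2 mm offcut leaves 8302.5 − 39.2 = 8263.3 mm.
8263.3 mm over 17623 years gives 8263.3 / 17623 ≈ 0.469 mm per year.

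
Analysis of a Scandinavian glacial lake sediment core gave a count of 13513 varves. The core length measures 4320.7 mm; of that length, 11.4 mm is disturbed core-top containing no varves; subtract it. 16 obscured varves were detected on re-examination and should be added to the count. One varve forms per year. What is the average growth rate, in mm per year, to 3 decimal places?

0.319 mm per year

Adjusted count: 13513 + 16 = 13529 varves.
The growth record spans 4320.7 − 11.4 = 4309.3 mm.
Mean rate = 4309.3 mm / 13529 years ≈ 0.319 mm per year.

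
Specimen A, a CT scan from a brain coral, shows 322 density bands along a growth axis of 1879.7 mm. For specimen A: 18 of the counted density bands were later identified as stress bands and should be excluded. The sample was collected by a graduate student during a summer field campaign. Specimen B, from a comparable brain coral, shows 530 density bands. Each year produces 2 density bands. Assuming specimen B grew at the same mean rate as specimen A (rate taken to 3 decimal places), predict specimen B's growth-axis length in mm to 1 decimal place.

Specimen A: correcting the raw count gives 322 − 18 = 304 true density bands.
Specimen A: with 2 density bands per year, 304 / 2 = 152 years.
A: Mean rate = 1879.7 mm / 152 years ≈ 12.366 mm per year.
Specimen B: with 2 density bands per year, 530 / 2 = 265 years. Length of B = 12.366 × 265 = 3277.0 mm.

3277.0 mm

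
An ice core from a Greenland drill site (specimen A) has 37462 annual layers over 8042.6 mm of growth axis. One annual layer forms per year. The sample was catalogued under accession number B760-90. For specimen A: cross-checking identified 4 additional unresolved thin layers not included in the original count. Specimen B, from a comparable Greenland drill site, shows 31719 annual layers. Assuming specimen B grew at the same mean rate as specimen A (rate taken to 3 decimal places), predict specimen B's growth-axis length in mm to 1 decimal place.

Specimen A: adjusted count: 37462 + 4 = 37466 annual layers.
A: Extension rate ≈ 8042.6 / 37466 = 0.215 mm/yr.
Length of B = 0.215 × 31719 = 6819.6 mm.

6819.6 mm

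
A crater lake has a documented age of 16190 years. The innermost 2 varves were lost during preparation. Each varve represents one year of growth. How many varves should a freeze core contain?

16188 varves

Expected varves over 16190 years: 16190.
16190 − 2 missed = 16188 varves expected in the prepared section.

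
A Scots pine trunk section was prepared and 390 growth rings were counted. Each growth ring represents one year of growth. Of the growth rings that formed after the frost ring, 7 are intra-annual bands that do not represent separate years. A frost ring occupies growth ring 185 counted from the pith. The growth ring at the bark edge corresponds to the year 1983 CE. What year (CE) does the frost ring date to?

1785 CE

390 − 185 = 205 growth rings lie beyond the frost ring toward the bark edge.
Excluding 7 false growth rings: 205 − 7 = 198.
Counting back 198 years from 1983 CE places the frost ring in 1983 − 198 = 1785 CE.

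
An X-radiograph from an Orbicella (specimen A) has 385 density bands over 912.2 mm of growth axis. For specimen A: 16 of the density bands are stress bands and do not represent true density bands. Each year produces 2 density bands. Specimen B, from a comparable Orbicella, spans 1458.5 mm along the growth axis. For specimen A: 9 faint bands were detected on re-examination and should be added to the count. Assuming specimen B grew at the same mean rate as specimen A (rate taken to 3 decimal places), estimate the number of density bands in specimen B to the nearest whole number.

Specimen A: adjusted count: 385 − 16 + 9 = 378 density bands.
Specimen A: 378 density bands at 2 per year is 378 / 2 = 189 years.
A: Mean rate = 912.2 mm / 189 years ≈ 4.826 mm per year.
For B, 1458.5 / 4.826 = 302.22 years; at 2 density bands per year that is 302.22 × 2 ≈ 604 density bands.

604 density bands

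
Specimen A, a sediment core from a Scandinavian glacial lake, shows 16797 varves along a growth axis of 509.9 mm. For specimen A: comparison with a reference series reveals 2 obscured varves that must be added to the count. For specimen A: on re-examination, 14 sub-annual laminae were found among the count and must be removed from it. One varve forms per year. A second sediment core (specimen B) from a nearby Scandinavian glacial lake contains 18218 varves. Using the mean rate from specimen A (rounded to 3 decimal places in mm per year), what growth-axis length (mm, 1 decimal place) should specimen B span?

546.5 mm

Specimen A: correcting the raw count gives 16797 − 14 + 2 = 16785 true varves.
A: Mean rate = 509.9 mm / 16785 years ≈ 0.030 mm/yr.
For B, 0.030 mm/year × 18218 years = 546.5 mm.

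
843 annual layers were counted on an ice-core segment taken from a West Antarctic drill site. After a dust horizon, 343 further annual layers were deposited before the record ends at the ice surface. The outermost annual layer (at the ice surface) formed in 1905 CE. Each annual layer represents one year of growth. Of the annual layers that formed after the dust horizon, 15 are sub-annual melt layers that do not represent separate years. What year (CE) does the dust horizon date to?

343 annual layers post-date the dust horizon.
343 − 15 false = 328 true annual layers after the dust horizon.
Counting back 328 years from 1905 CE places the dust horizon in 1905 − 328 = 1577 CE.

1577 CE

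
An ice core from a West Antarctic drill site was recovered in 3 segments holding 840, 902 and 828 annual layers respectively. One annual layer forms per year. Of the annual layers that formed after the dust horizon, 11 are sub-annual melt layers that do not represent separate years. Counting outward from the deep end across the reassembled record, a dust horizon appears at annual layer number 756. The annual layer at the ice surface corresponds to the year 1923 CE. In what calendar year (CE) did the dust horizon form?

Total annual layers = 840 + 902 + 828 = 2570.
2570 − 756 = 1814 annual layers lie beyond the dust horizon toward the ice surface.
Removing the 11 false annual layers leaves 1814 − 11 = 1803 true annual layers beyond the dust horizon.
Counting back 1803 years from 1923 CE places the dust horizon in 1923 − 1803 = 120 CE.

120 CE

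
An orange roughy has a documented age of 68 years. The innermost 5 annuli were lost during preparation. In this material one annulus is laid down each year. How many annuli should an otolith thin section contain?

One annulus per year gives 68 annuli over 68 years.
Subtracting the 5 annuli not captured gives 68 − 5 = 63 annuli in the record.

63 annuli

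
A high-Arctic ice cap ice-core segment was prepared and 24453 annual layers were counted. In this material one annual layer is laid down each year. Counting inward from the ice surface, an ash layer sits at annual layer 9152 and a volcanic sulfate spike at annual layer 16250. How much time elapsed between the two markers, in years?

The two markers are separated by 16250 − 9152 = 7098 annual layers.
At one annual layer per year, 7098 years elapsed between them.

7098 yr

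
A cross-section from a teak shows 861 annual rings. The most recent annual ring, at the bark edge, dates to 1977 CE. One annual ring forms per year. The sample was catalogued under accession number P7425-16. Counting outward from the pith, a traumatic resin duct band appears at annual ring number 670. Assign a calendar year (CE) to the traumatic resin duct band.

861 − 670 = 191 annual rings lie beyond the traumatic resin duct band toward the bark edge.
Counting back 191 years from 1977 CE places the traumatic resin duct band in 1977 − 191 = 1786 CE.

1786 CE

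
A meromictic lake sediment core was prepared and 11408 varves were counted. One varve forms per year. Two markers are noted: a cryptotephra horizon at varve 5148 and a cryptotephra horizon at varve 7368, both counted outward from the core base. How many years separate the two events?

2220 yr

The two markers are separated by 7368 − 5148 = 2220 varves.
That is 2220 years at one varve per year.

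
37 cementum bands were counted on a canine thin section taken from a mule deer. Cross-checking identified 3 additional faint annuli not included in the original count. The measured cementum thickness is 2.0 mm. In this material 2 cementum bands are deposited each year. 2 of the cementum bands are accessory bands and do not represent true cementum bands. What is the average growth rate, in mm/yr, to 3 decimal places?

0.105 mm/yr

True cementum band count = 37 − 2 + 3 = 38.
With 2 cementum bands per year, 38 / 2 = 19 years.
Extension rate ≈ 2.0 / 19 = 0.105 mm/yr.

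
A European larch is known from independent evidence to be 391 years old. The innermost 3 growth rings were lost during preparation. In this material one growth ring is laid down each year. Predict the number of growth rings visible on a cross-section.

One growth ring per year gives 391 growth rings over 391 years.
Subtracting the 3 growth rings not captured gives 391 − 3 = 388 growth rings in the record.

388 growth rings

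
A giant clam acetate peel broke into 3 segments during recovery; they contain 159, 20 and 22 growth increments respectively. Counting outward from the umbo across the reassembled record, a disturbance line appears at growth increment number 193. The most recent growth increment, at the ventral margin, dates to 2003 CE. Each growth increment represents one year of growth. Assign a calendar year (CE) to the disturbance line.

1995 CE

Total growth increments = 159 + 20 + 22 = 201.
201 − 193 = 8 growth increments lie beyond the disturbance line toward the ventral margin.
The growth increment at the ventral margin is 2003 CE, so the disturbance line dates to 2003 − 8 = 1995 CE.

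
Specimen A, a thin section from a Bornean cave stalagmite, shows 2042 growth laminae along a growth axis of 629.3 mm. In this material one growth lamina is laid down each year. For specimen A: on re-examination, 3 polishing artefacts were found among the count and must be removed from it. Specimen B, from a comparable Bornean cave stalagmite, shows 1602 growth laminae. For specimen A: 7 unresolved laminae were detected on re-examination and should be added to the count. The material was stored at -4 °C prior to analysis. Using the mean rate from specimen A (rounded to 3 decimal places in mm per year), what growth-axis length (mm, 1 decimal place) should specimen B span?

Specimen A: after corrections the count is 2042 − 3 + 7 = 2046 growth laminae.
A: Extension rate ≈ 629.3 / 2046 = 0.308 mm per year.
For B, 0.308 mm/year × 1602 years = 493.4 mm.

493.4 mm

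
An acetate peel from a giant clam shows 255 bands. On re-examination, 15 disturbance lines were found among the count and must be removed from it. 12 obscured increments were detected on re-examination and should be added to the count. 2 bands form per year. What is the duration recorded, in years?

After corrections the count is 255 − 15 + 12 = 252 bands.
252 bands at 2 per year is 252 / 2 = 126 years.

126 yr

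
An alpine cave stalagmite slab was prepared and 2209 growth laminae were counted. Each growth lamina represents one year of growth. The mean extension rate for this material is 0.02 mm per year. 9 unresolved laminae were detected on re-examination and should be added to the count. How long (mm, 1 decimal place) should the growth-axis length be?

Correcting the raw count gives 2209 + 9 = 2218 true growth laminae.
Length ≈ 0.02 × 2218 = 44.4 mm.

44.4 mm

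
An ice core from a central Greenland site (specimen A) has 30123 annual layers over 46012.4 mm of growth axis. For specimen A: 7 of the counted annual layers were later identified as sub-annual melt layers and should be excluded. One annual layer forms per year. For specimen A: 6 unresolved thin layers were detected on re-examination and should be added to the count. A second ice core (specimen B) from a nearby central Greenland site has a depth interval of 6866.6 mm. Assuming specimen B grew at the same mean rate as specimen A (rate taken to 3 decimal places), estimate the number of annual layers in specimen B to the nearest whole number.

4494 annual layers

Specimen A: true annual layer count = 30123 − 7 + 6 = 30122.
A: Extension rate ≈ 46012.4 / 30122 = 1.528 mm per year.
Specimen B: 6866.6 mm / 1.528 mm per year = 4493.85 years ≈ 4494 annual layers.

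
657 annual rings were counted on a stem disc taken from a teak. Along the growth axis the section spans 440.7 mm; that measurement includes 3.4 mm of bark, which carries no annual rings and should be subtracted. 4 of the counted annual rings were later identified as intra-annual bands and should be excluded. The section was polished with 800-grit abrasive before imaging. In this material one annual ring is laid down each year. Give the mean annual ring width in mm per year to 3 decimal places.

0.670 mm per year

After corrections the count is 657 − 4 = 653 annual rings.
Removing the 3.4 mm offcut leaves 440.7 − 3.4 = 437.3 mm.
Mean rate = 437.3 mm / 653 years ≈ 0.670 mm per year.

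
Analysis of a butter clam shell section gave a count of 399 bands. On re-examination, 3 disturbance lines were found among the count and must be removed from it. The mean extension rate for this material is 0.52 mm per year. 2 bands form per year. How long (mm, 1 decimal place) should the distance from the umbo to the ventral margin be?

103.0 mm

After corrections the count is 399 − 3 = 396 bands.
396 bands at 2 per year is 396 / 2 = 198 years.
198 years at 0.52 mm/year gives 0.52 × 198 = 103.0 mm.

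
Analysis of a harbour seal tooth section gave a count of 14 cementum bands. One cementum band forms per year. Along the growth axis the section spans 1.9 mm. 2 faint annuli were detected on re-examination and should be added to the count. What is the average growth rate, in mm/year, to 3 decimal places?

0.119 mm/year

Adjusted count: 14 + 2 = 16 cementum bands.
Mean rate = 1.9 mm / 16 years ≈ 0.119 mm/year.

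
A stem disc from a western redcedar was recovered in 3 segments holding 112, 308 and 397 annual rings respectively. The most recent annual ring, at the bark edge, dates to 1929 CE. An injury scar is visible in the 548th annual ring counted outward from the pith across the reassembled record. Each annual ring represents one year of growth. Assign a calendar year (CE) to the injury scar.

Total annual rings = 112 + 308 + 397 = 817.
817 − 548 = 269 annual rings lie beyond the injury scar toward the bark edge.
The annual ring at the bark edge is 1929 CE, so the injury scar dates to 1929 − 269 = 1660 CE.

1660 CE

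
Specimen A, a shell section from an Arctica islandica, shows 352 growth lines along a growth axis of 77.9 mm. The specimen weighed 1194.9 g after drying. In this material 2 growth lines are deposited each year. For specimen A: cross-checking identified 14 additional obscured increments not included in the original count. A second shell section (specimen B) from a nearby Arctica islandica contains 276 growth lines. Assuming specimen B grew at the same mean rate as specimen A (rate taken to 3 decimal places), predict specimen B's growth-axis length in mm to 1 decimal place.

58.8 mm

Specimen A: adjusted count: 352 + 14 = 366 growth lines.
Specimen A: 366 growth lines at 2 per year is 366 / 2 = 183 years.
A: Extension rate ≈ 77.9 / 183 = 0.426 mm/year.
Specimen B: dividing by 2 growth lines per year: 276 / 2 = 138 years. For B, 0.426 mm/year × 138 years = 58.8 mm.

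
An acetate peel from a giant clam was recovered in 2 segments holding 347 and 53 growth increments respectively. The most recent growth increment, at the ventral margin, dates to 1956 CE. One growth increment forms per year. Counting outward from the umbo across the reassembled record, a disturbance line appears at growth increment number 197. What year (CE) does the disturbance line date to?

1753 CE

Total growth increments = 347 + 53 = 400.
400 − 197 = 203 growth increments lie beyond the disturbance line toward the ventral margin.
Counting back 203 years from 1956 CE places the disturbance line in 1956 − 203 = 1753 CE.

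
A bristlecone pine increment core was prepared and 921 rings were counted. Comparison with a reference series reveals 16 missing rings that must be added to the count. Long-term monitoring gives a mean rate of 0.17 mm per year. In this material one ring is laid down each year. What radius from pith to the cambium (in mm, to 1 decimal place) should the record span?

Adjusted count: 921 + 16 = 937 rings.
Length ≈ 0.17 × 937 = 159.3 mm.

159.3 mm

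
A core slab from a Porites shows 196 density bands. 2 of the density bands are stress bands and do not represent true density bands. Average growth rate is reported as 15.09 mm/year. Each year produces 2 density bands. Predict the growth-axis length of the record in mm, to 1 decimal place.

1463.7 mm

Correcting the raw count gives 196 − 2 = 194 true density bands.
194 density bands at 2 per year is 194 / 2 = 97 years.
Length ≈ 15.09 × 97 = 1463.7 mm.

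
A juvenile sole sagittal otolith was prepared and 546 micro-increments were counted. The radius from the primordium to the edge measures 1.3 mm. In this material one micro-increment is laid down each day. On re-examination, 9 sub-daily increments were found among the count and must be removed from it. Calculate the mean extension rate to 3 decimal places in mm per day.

True micro-increment count = 546 − 9 = 537.
Mean rate = 1.3 mm / 537 days ≈ 0.002 mm per day.

0.002 mm per day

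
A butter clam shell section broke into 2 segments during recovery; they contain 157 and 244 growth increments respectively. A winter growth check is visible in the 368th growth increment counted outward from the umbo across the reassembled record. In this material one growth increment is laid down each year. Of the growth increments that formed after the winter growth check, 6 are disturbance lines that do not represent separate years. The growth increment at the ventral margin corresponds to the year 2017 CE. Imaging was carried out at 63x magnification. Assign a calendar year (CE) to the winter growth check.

1990 CE

Total growth increments = 157 + 244 = 401.
The winter growth check sits at growth increment 368 from the umbo, so 401 − 368 = 33 growth increments formed after it.
33 − 6 false = 27 true growth increments after the winter growth check.
2017 − 27 = 1990 CE.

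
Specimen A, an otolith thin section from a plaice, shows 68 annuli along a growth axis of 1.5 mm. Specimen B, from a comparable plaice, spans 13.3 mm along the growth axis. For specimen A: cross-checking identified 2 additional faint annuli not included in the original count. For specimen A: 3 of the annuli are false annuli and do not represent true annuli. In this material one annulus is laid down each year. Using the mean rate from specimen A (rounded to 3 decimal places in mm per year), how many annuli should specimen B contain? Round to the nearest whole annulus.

605 annuli

Specimen A: correcting the raw count gives 68 − 3 + 2 = 67 true annuli.
A: Extension rate ≈ 1.5 / 67 = 0.022 mm/year.
Specimen B: 13.3 mm / 0.022 mm per year = 604.55 years ≈ 605 annuli.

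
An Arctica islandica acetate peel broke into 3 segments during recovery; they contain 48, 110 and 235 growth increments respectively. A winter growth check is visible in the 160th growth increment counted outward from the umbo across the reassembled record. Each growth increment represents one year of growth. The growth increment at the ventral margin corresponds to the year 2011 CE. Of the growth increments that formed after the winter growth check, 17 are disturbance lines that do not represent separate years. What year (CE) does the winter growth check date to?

1795 CE

Total growth increments = 48 + 110 + 235 = 393.
393 − 160 = 233 growth increments lie beyond the winter growth check toward the ventral margin.
Removing the 17 false growth increments leaves 233 − 17 = 216 true growth increments beyond the winter growth check.
2011 − 216 = 1795 CE.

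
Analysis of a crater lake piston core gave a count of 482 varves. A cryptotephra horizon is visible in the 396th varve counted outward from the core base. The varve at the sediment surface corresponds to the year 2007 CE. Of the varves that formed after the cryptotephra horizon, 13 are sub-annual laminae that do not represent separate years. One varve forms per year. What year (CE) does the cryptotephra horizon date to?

1934 CE

482 − 396 = 86 varves lie beyond the cryptotephra horizon toward the sediment surface.
Removing the 13 false varves leaves 86 − 13 = 73 true varves beyond the cryptotephra horizon.
The varve at the sediment surface is 2007 CE, so the cryptotephra horizon dates to 2007 − 73 = 1934 CE.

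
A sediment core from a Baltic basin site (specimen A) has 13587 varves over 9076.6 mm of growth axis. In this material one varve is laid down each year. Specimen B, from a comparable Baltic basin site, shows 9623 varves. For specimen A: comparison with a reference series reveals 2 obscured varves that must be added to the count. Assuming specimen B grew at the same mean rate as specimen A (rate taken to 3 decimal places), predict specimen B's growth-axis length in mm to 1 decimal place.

6428.2 mm

Specimen A: correcting the raw count gives 13587 + 2 = 13589 true varves.
A: Extension rate ≈ 9076.6 / 13589 = 0.668 mm/year.
Length of B = 0.668 × 9623 = 6428.2 mm.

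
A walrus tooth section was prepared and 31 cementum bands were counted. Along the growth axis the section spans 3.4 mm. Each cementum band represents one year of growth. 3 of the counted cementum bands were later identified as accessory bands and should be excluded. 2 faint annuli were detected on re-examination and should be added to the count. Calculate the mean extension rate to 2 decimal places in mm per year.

0.11 mm per year

Adjusted count: 31 − 3 + 2 = 30 cementum bands.
3.4 mm over 30 years gives 3.4 / 30 ≈ 0.11 mm per year.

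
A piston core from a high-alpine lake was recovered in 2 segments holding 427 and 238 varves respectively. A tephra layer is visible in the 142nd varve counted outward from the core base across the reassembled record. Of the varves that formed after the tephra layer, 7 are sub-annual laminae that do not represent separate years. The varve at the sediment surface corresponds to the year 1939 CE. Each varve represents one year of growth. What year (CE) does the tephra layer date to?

Total varves = 427 + 238 = 665.
The tephra layer sits at varve 142 from the core base, so 665 − 142 = 523 varves formed after it.
Excluding 7 false varves: 523 − 7 = 516.
The varve at the sediment surface is 1939 CE, so the tephra layer dates to 1939 − 516 = 1423 CE.

1423 CE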